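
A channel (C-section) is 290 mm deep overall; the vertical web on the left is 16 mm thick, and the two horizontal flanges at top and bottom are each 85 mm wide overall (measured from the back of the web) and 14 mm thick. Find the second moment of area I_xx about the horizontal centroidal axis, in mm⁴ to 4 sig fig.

I_xx ≈ 6.934 × 10⁷ mm⁴

Split into non-overlapping primitives; take the origin at the lower-left of the bounding box.
Web: 16 × 290, A = 4 640 mm², y = 145 mm, Ī = 32 518 667 mm⁴.
Top flange (beyond web): 69 × 14, A = 966 mm², y = 283 mm, Ī = 15 778 mm⁴.
Bottom flange (beyond web): 69 × 14, A = 966 mm², y = 7 mm, Ī = 15 778 mm⁴.
By symmetry the centroid is at mid-height, ȳ = 145 mm.
Transfer each piece to the horizontal centroidal axis using Ī + A·d² with d = y − 145:
  web: d = 0 mm → contributes +32 518 667 mm⁴
  top flange (beyond web): d = 138 mm → contributes +18 412 282 mm⁴
  bottom flange (beyond web): d = -138 mm → contributes +18 412 282 mm⁴
Total I = 69 343 231 mm⁴.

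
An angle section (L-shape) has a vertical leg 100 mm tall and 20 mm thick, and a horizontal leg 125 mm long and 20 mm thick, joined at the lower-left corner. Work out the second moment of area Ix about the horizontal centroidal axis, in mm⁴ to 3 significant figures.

Break the section into simple shapes (no overlaps), measuring from the bottom-left corner of the bounding box.
Vertical leg: 20 × 100, A = 2 000 mm², y = 50 mm, Ī = 1 666 667 mm⁴.
Horizontal leg (remainder): 105 × 20, A = 2 100 mm², y = 10 mm, Ī = 70 000 mm⁴.
Centroid: ȳ = ΣA·y / ΣA = 29.512 mm.
Transfer each piece to the horizontal centroidal axis using Ī + A·d² with d = y − 29.512:
  vertical leg: d = 20.488 mm → contributes +2 506 167 mm⁴
  horizontal leg (remainder): d = -19.512 mm → contributes +869 524 mm⁴
Total I = 3 375 691 mm⁴.

Ix ≈ 3.38 × 10⁶ mm⁴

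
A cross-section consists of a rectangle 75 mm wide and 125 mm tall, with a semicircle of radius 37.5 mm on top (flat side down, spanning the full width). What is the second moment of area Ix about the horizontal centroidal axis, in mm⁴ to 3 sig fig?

Decompose the section into non-overlapping parts with the origin at the bottom-left of its bounding rectangle.
Rectangular body: 75 × 125, A = 9 375 mm², y = 62.5 mm, Ī = 12 207 031 mm⁴.
Semicircular cap: semicircle r = 37.5, A = 2208.9 mm², y = 140.92 mm, Ī = 217 049 mm⁴.
Centroid: ȳ = ΣA·y / ΣA = 77.453 mm.
Transfer each piece to the horizontal centroidal axis using Ī + A·d² with d = y − 77.453:
  rectangular body: d = -14.953 mm → contributes +14 303 208 mm⁴
  semicircular cap: d = 63.462 mm → contributes +9 113 498 mm⁴
Total I = 23 416 706 mm⁴.

Ix ≈ 2.34 × 10⁷ mm⁴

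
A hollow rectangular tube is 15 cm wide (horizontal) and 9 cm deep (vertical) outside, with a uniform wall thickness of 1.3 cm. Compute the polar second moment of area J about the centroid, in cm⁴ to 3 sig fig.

Decompose the section into non-overlapping parts with the origin at the bottom-left of its bounding rectangle.
Outer rectangle: 15 × 9, A = 135 cm², y = 4.5 cm, Ī = 911.25 cm⁴.
Inner void (subtracted): 12.4 × 6.4, A = 79.36 cm², y = 4.5 cm, Ī = 270.88 cm⁴.
By symmetry the centroid is at mid-height, ȳ = 4.5 cm.
All pieces are centred on the centroidal x-axis, so I = ΣĪ (holes subtracted) = 640.37 cm⁴.
Repeating about the centroidal y-axis gives I_y = 1514.4 cm⁴.
Polar second moment: J = I_x + I_y = 2154.8 cm⁴.

J ≈ 2150 cm⁴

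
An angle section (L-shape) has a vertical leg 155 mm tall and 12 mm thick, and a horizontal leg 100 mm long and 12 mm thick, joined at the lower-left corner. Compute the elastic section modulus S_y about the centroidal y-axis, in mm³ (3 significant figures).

Break the section into simple shapes (no overlaps), measuring from the bottom-left corner of the bounding box.
Vertical leg: 12 × 155, A = 1 860 mm², x = 6 mm, Ī = 22 320 mm⁴.
Horizontal leg (remainder): 88 × 12, A = 1 056 mm², x = 56 mm, Ī = 681 472 mm⁴.
Centroid: x̄ = ΣA·x / ΣA = 24.107 mm.
Transfer each piece to the centroidal y-axis using Ī + A·d² with d = x − 24.107:
  vertical leg: d = -18.107 mm → contributes +632 146 mm⁴
  horizontal leg (remainder): d = 31.893 mm → contributes +1 755 597 mm⁴
Total I = 2 387 743 mm⁴.
Extreme fibre distance c = 75.893 mm; S = I/c = 31 462 mm³.

S_y ≈ 3.15 × 10⁴ mm³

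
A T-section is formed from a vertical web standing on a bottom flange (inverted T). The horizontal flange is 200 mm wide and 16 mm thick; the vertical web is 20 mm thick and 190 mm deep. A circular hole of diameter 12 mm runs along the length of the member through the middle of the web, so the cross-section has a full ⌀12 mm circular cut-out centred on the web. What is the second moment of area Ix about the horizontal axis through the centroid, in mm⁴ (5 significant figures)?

Ix ≈ 2.9673 × 10⁷ mm⁴

Treat the section as a set of non-overlapping primitives; coordinates are from the bounding-box lower-left.
Flange: 200 × 16, A = 3 200 mm², y = 8 mm, Ī = 68266.67 mm⁴.
Web: 20 × 190, A = 3 800 mm², y = 111 mm, Ī = 11 431 667 mm⁴.
Hole (subtracted): ⌀12, A = 113.0973 mm², y = 111 mm, Ī = 1017.876 mm⁴.
Centroid: ȳ = ΣA·y / ΣA = 63.14104 mm.
Transfer each piece to the horizontal axis through the centroid using Ī + A·d² with d = y − 63.14104:
  flange: d = -55.14104 mm → contributes +9 797 976 mm⁴
  web: d = 47.85896 mm → contributes +20 135 491 mm⁴
  hole: d = 47.85896 mm → contributes −260065.1 mm⁴
Total I = 29 673 402 mm⁴.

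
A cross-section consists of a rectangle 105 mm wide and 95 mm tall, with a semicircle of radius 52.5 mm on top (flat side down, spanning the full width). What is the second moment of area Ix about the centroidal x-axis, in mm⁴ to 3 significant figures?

Ix ≈ 2.30 × 10⁷ mm⁴

Break the section into simple shapes (no overlaps), measuring from the bottom-left corner of the bounding box.
Rectangular body: 105 × 95, A = 9 975 mm², y = 47.5 mm, Ī = 7 502 031 mm⁴.
Semicircular cap: semicircle r = 52.5, A = 4329.5 mm², y = 117.28 mm, Ī = 833 814 mm⁴.
Centroid: ȳ = ΣA·y / ΣA = 68.621 mm.
Transfer each piece to the centroidal x-axis using Ī + A·d² with d = y − 68.621:
  rectangular body: d = -21.121 mm → contributes +11 951 694 mm⁴
  semicircular cap: d = 48.661 mm → contributes +11 085 646 mm⁴
Total I = 23 037 340 mm⁴.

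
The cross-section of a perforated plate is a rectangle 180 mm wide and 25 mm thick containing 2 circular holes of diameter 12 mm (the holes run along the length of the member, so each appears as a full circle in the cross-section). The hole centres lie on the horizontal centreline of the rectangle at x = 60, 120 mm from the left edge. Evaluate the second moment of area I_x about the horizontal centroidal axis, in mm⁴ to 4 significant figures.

Split into non-overlapping primitives; take the origin at the lower-left of the bounding box.
Plate: 180 × 25, A = 4 500 mm², y = 12.5 mm, Ī = 234 375 mm⁴.
Hole 1 (subtracted): ⌀12, A = 113.097 mm², y = 12.5 mm, Ī = 1017.88 mm⁴.
Hole 2 (subtracted): ⌀12, A = 113.097 mm², y = 12.5 mm, Ī = 1017.88 mm⁴.
By symmetry the centroid is at mid-height, ȳ = 12.5 mm.
All pieces are centred on the horizontal centroidal axis, so I = ΣĪ (holes subtracted) = 232 339 mm⁴.

I_x ≈ 2.323 × 10⁵ mm⁴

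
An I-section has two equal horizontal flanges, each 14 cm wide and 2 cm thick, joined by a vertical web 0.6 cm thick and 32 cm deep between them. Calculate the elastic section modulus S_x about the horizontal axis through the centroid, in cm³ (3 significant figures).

S_x ≈ 991 cm³

Decompose the section into non-overlapping parts with the origin at the bottom-left of its bounding rectangle.
Bottom flange: 14 × 2, A = 28 cm², y = 1 cm, Ī = 9.3333 cm⁴.
Web: 0.6 × 32, A = 19.2 cm², y = 18 cm, Ī = 1638.4 cm⁴.
Top flange: 14 × 2, A = 28 cm², y = 35 cm, Ī = 9.3333 cm⁴.
By symmetry the centroid is at mid-height, ȳ = 18 cm.
Transfer each piece to the horizontal axis through the centroid using Ī + A·d² with d = y − 18:
  bottom flange: d = -17 cm → contributes +8101.3 cm⁴
  web: d = 0 cm → contributes +1638.4 cm⁴
  top flange: d = 17 cm → contributes +8101.3 cm⁴
Total I = 17 841 cm⁴.
Extreme fibre distance c = 18 cm; S = I/c = 991.17 cm³.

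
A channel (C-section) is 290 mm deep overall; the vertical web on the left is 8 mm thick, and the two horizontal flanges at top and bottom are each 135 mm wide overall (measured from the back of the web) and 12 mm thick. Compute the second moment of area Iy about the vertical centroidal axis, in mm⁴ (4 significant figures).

Split into non-overlapping primitives; take the origin at the lower-left of the bounding box.
Web: 8 × 290, A = 2 320 mm², x = 4 mm, Ī = 12373.3 mm⁴.
Top flange (beyond web): 127 × 12, A = 1 524 mm², x = 71.5 mm, Ī = 2 048 383 mm⁴.
Bottom flange (beyond web): 127 × 12, A = 1 524 mm², x = 71.5 mm, Ī = 2 048 383 mm⁴.
Centroid: x̄ = ΣA·x / ΣA = 42.3271 mm.
Transfer each piece to the vertical centroidal axis using Ī + A·d² with d = x − 42.3271:
  web: d = -38.3271 mm → contributes +3 420 380 mm⁴
  top flange (beyond web): d = 29.1729 mm → contributes +3 345 393 mm⁴
  bottom flange (beyond web): d = 29.1729 mm → contributes +3 345 393 mm⁴
Total I = 10 111 167 mm⁴.

Iy ≈ 1.011 × 10⁷ mm⁴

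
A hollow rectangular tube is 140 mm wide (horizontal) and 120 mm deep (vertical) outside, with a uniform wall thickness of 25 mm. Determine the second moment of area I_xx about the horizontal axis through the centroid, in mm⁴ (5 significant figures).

I_xx ≈ 1.7588 × 10⁷ mm⁴

Split into non-overlapping primitives; take the origin at the lower-left of the bounding box.
Outer rectangle: 140 × 120, A = 16 800 mm², y = 60 mm, Ī = 20 160 000 mm⁴.
Inner void (subtracted): 90 × 70, A = 6 300 mm², y = 60 mm, Ī = 2 572 500 mm⁴.
By symmetry the centroid is at mid-height, ȳ = 60 mm.
All pieces are centred on the horizontal axis through the centroid, so I = ΣĪ (holes subtracted) = 17 587 500 mm⁴.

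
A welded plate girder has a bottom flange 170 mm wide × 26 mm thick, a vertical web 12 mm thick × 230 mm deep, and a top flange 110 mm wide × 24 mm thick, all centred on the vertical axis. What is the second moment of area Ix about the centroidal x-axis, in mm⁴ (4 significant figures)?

Break the section into simple shapes (no overlaps), measuring from the bottom-left corner of the bounding box.
Bottom plate: 170 × 26, A = 4 420 mm², y = 13 mm, Ī = 248 993 mm⁴.
Web plate: 12 × 230, A = 2 760 mm², y = 141 mm, Ī = 12 167 000 mm⁴.
Top plate: 110 × 24, A = 2 640 mm², y = 268 mm, Ī = 126 720 mm⁴.
Centroid: ȳ = ΣA·y / ΣA = 117.53 mm.
Transfer each piece to the centroidal x-axis using Ī + A·d² with d = y − 117.53:
  bottom plate: d = -104.53 mm → contributes +48 543 783 mm⁴
  web plate: d = 23.4705 mm → contributes +13 687 382 mm⁴
  top plate: d = 150.47 mm → contributes +59 899 915 mm⁴
Total I = 122 131 080 mm⁴.

Ix ≈ 1.221 × 10⁸ mm⁴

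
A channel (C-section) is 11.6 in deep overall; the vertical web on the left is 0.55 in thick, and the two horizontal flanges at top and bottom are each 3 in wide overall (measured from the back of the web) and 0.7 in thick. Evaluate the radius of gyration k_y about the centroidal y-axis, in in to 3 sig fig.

Break the section into simple shapes (no overlaps), measuring from the bottom-left corner of the bounding box.
Web: 0.55 × 11.6, A = 6.38 in², x = 0.275 in, Ī = 0.16083 in⁴.
Top flange (beyond web): 2.45 × 0.7, A = 1.715 in², x = 1.775 in, Ī = 0.85786 in⁴.
Bottom flange (beyond web): 2.45 × 0.7, A = 1.715 in², x = 1.775 in, Ī = 0.85786 in⁴.
Centroid: x̄ = ΣA·x / ΣA = 0.79946 in.
Transfer each piece to the centroidal y-axis using Ī + A·d² with d = x − 0.79946:
  web: d = -0.52446 in → contributes +1.9157 in⁴
  top flange (beyond web): d = 0.97554 in → contributes +2.49 in⁴
  bottom flange (beyond web): d = 0.97554 in → contributes +2.49 in⁴
Total I = 6.8957 in⁴.
Radius of gyration: k = √(I/A) = √(6.8957 / 9.81) = 0.8384 in.

k_y ≈ 0.838 in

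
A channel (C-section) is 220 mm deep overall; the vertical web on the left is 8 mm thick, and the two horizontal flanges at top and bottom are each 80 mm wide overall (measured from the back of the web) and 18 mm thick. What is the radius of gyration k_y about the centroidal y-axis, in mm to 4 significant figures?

k_y ≈ 25.39 mm

Treat the section as a set of non-overlapping primitives; coordinates are from the bounding-box lower-left.
Web: 8 × 220, A = 1 760 mm², x = 4 mm, Ī = 9386.67 mm⁴.
Top flange (beyond web): 72 × 18, A = 1 296 mm², x = 44 mm, Ī = 559 872 mm⁴.
Bottom flange (beyond web): 72 × 18, A = 1 296 mm², x = 44 mm, Ī = 559 872 mm⁴.
Centroid: x̄ = ΣA·x / ΣA = 27.8235 mm.
Transfer each piece to the centroidal y-axis using Ī + A·d² with d = x − 27.8235:
  web: d = -23.8235 mm → contributes +1 008 293 mm⁴
  top flange (beyond web): d = 16.1765 mm → contributes +899 007 mm⁴
  bottom flange (beyond web): d = 16.1765 mm → contributes +899 007 mm⁴
Total I = 2 806 307 mm⁴.
Radius of gyration: k = √(I/A) = √(2 806 307 / 4 352) = 25.3935 mm.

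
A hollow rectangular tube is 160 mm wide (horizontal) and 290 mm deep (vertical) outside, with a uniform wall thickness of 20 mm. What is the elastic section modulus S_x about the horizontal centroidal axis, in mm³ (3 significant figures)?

S_x ≈ 1.17 × 10⁶ mm³

Split into non-overlapping primitives; take the origin at the lower-left of the bounding box.
Outer rectangle: 160 × 290, A = 46 400 mm², y = 145 mm, Ī = 325 186 667 mm⁴.
Inner void (subtracted): 120 × 250, A = 30 000 mm², y = 145 mm, Ī = 156 250 000 mm⁴.
By symmetry the centroid is at mid-height, ȳ = 145 mm.
All pieces are centred on the horizontal centroidal axis, so I = ΣĪ (holes subtracted) = 168 936 667 mm⁴.
Extreme fibre distance c = 145 mm; S = I/c = 1 165 080 mm³.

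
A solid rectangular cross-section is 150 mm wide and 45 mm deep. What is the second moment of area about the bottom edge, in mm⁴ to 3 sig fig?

The section: 150 × 45, A = 6 750 mm², y = 22.5 mm, Ī = 1 139 063 mm⁴.
Transfer it to the base of the section using Ī + A·d² with d = y − 0:
  the section: d = 22.5 mm → contributes +4 556 250 mm⁴
Total I = 4 556 250 mm⁴.

I_base ≈ 4.56 × 10⁶ mm⁴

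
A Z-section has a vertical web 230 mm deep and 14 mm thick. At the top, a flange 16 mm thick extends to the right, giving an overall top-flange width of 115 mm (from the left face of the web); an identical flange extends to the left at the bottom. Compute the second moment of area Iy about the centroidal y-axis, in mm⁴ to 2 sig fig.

Iy ≈ 1.3 × 10⁷ mm⁴

Decompose the section into non-overlapping parts with the origin at the bottom-left of its bounding rectangle.
Web: 14 × 230, A = 3 220 mm², x = 108 mm, Ī = 52 593 mm⁴.
Top flange (beyond web): 101 × 16, A = 1 616 mm², x = 165.5 mm, Ī = 1 373 735 mm⁴.
Bottom flange (beyond web): 101 × 16, A = 1 616 mm², x = 50.5 mm, Ī = 1 373 735 mm⁴.
Centroid: x̄ = ΣA·x / ΣA = 108 mm.
Transfer each piece to the centroidal y-axis using Ī + A·d² with d = x − 108:
  web: d = 0 mm → contributes +52 593 mm⁴
  top flange (beyond web): d = 57.5 mm → contributes +6 716 635 mm⁴
  bottom flange (beyond web): d = -57.5 mm → contributes +6 716 635 mm⁴
Total I = 13 485 863 mm⁴.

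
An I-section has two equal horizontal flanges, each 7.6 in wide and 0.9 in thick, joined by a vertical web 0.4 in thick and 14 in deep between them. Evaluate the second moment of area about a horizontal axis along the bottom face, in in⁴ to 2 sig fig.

Break the section into simple shapes (no overlaps), measuring from the bottom-left corner of the bounding box.
Bottom flange: 7.6 × 0.9, A = 6.84 in², y = 0.45 in, Ī = 0.4617 in⁴.
Web: 0.4 × 14, A = 5.6 in², y = 7.9 in, Ī = 91.47 in⁴.
Top flange: 7.6 × 0.9, A = 6.84 in², y = 15.35 in, Ī = 0.4617 in⁴.
Transfer each piece to the base of the section using Ī + A·d² with d = y − 0:
  bottom flange: d = 0.45 in → contributes +1.847 in⁴
  web: d = 7.9 in → contributes +441 in⁴
  top flange: d = 15.35 in → contributes +1 612 in⁴
Total I = 2 055 in⁴.

I_base ≈ 2100 in⁴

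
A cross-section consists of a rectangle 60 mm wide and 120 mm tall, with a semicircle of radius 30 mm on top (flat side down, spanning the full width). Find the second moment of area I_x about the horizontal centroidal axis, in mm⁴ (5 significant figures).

Treat the section as a set of non-overlapping primitives; coordinates are from the bounding-box lower-left.
Rectangular body: 60 × 120, A = 7 200 mm², y = 60 mm, Ī = 8 640 000 mm⁴.
Semicircular cap: semicircle r = 30, A = 1413.717 mm², y = 132.7324 mm, Ī = 88903.14 mm⁴.
Centroid: ȳ = ΣA·y / ΣA = 71.93712 mm.
Transfer each piece to the horizontal centroidal axis using Ī + A·d² with d = y − 71.93712:
  rectangular body: d = -11.93712 mm → contributes +9 665 963 mm⁴
  semicircular cap: d = 60.79527 mm → contributes +5 314 092 mm⁴
Total I = 14 980 055 mm⁴.

I_x ≈ 1.4980 × 10⁷ mm⁴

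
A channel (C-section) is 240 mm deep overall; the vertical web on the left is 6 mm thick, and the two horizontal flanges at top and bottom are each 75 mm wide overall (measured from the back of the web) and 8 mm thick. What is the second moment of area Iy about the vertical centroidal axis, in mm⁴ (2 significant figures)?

Iy ≈ 1.3 × 10⁶ mm⁴

Split into non-overlapping primitives; take the origin at the lower-left of the bounding box.
Web: 6 × 240, A = 1 440 mm², x = 3 mm, Ī = 4 320 mm⁴.
Top flange (beyond web): 69 × 8, A = 552 mm², x = 40.5 mm, Ī = 219 006 mm⁴.
Bottom flange (beyond web): 69 × 8, A = 552 mm², x = 40.5 mm, Ī = 219 006 mm⁴.
Centroid: x̄ = ΣA·x / ΣA = 19.27 mm.
Transfer each piece to the vertical centroidal axis using Ī + A·d² with d = x − 19.27:
  web: d = -16.27 mm → contributes +385 675 mm⁴
  top flange (beyond web): d = 21.23 mm → contributes +467 716 mm⁴
  bottom flange (beyond web): d = 21.23 mm → contributes +467 716 mm⁴
Total I = 1 321 106 mm⁴.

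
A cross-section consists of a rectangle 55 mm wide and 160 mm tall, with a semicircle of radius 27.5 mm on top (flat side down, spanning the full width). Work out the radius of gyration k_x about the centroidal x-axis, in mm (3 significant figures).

k_x ≈ 52.6 mm

Treat the section as a set of non-overlapping primitives; coordinates are from the bounding-box lower-left.
Rectangular body: 55 × 160, A = 8 800 mm², y = 80 mm, Ī = 18 773 333 mm⁴.
Semicircular cap: semicircle r = 27.5, A = 1187.9 mm², y = 171.67 mm, Ī = 62 772 mm⁴.
Centroid: ȳ = ΣA·y / ΣA = 90.903 mm.
Transfer each piece to the centroidal x-axis using Ī + A·d² with d = y − 90.903:
  rectangular body: d = -10.903 mm → contributes +19 819 428 mm⁴
  semicircular cap: d = 80.768 mm → contributes +7 812 176 mm⁴
Total I = 27 631 604 mm⁴.
Radius of gyration: k = √(I/A) = √(27 631 604 / 9987.9) = 52.598 mm.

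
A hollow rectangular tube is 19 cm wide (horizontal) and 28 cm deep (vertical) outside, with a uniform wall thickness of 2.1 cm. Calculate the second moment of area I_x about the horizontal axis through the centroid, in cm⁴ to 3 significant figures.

I_x ≈ 1.81 × 10⁴ cm⁴

Break the section into simple shapes (no overlaps), measuring from the bottom-left corner of the bounding box.
Outer rectangle: 19 × 28, A = 532 cm², y = 14 cm, Ī = 34 757 cm⁴.
Inner void (subtracted): 14.8 × 23.8, A = 352.24 cm², y = 14 cm, Ī = 16 627 cm⁴.
By symmetry the centroid is at mid-height, ȳ = 14 cm.
All pieces are centred on the horizontal axis through the centroid, so I = ΣĪ (holes subtracted) = 18 130 cm⁴.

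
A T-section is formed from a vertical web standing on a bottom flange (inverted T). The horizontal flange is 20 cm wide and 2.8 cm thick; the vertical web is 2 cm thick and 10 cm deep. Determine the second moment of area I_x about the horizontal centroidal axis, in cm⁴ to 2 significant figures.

I_x ≈ 810 cm⁴

Split into non-overlapping primitives; take the origin at the lower-left of the bounding box.
Flange: 20 × 2.8, A = 56 cm², y = 1.4 cm, Ī = 36.59 cm⁴.
Web: 2 × 10, A = 20 cm², y = 7.8 cm, Ī = 166.7 cm⁴.
Centroid: ȳ = ΣA·y / ΣA = 3.084 cm.
Transfer each piece to the horizontal centroidal axis using Ī + A·d² with d = y − 3.084:
  flange: d = -1.684 cm → contributes +195.4 cm⁴
  web: d = 4.716 cm → contributes +611.4 cm⁴
Total I = 806.9 cm⁴.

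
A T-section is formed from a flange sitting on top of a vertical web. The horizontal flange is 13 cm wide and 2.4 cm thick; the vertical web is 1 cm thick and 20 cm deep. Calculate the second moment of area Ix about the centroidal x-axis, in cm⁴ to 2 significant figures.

Ix ≈ 2200 cm⁴

Split into non-overlapping primitives; take the origin at the lower-left of the bounding box.
Flange: 13 × 2.4, A = 31.2 cm², y = 21.2 cm, Ī = 14.98 cm⁴.
Web: 1 × 20, A = 20 cm², y = 10 cm, Ī = 666.7 cm⁴.
Centroid: ȳ = ΣA·y / ΣA = 16.83 cm.
Transfer each piece to the centroidal x-axis using Ī + A·d² with d = y − 16.83:
  flange: d = 4.375 cm → contributes +612.2 cm⁴
  web: d = -6.825 cm → contributes +1 598 cm⁴
Total I = 2 210 cm⁴.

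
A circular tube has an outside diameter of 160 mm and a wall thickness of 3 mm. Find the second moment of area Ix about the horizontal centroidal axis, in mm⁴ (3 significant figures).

Break the section into simple shapes (no overlaps), measuring from the bottom-left corner of the bounding box.
Outer circle: ⌀160, A = 20 106 mm², y = 80 mm, Ī = 32 169 909 mm⁴.
Bore (subtracted): ⌀154, A = 18 627 mm², y = 80 mm, Ī = 27 609 134 mm⁴.
By symmetry the centroid is at mid-height, ȳ = 80 mm.
All pieces are centred on the horizontal centroidal axis, so I = ΣĪ (holes subtracted) = 4 560 775 mm⁴.

Ix ≈ 4.56 × 10⁶ mm⁴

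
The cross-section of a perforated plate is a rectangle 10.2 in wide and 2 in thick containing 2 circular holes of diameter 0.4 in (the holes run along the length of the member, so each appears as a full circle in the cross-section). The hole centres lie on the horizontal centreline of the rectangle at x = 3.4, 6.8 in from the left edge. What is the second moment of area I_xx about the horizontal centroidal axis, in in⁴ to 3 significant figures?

I_xx ≈ 6.80 in⁴

Treat the section as a set of non-overlapping primitives; coordinates are from the bounding-box lower-left.
Plate: 10.2 × 2, A = 20.4 in², y = 1 in, Ī = 6.8 in⁴.
Hole 1 (subtracted): ⌀0.4, A = 0.12566 in², y = 1 in, Ī = 0.0012566 in⁴.
Hole 2 (subtracted): ⌀0.4, A = 0.12566 in², y = 1 in, Ī = 0.0012566 in⁴.
By symmetry the centroid is at mid-height, ȳ = 1 in.
All pieces are centred on the horizontal centroidal axis, so I = ΣĪ (holes subtracted) = 6.7975 in⁴.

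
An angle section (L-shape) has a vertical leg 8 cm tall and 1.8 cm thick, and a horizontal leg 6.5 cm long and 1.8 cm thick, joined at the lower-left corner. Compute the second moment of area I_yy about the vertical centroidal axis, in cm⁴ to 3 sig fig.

I_yy ≈ 75.8 cm⁴

Decompose the section into non-overlapping parts with the origin at the bottom-left of its bounding rectangle.
Vertical leg: 1.8 × 8, A = 14.4 cm², x = 0.9 cm, Ī = 3.888 cm⁴.
Horizontal leg (remainder): 4.7 × 1.8, A = 8.46 cm², x = 4.15 cm, Ī = 15.573 cm⁴.
Centroid: x̄ = ΣA·x / ΣA = 2.1028 cm.
Transfer each piece to the vertical centroidal axis using Ī + A·d² with d = x − 2.1028:
  vertical leg: d = -1.2028 cm → contributes +24.719 cm⁴
  horizontal leg (remainder): d = 2.0472 cm → contributes +51.031 cm⁴
Total I = 75.75 cm⁴.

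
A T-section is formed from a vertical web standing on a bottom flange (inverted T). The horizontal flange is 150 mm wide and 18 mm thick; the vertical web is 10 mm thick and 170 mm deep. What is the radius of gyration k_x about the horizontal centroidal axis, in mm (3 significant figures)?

Decompose the section into non-overlapping parts with the origin at the bottom-left of its bounding rectangle.
Flange: 150 × 18, A = 2 700 mm², y = 9 mm, Ī = 72 900 mm⁴.
Web: 10 × 170, A = 1 700 mm², y = 103 mm, Ī = 4 094 167 mm⁴.
Centroid: ȳ = ΣA·y / ΣA = 45.318 mm.
Transfer each piece to the horizontal centroidal axis using Ī + A·d² with d = y − 45.318:
  flange: d = -36.318 mm → contributes +3 634 228 mm⁴
  web: d = 57.682 mm → contributes +9 750 393 mm⁴
Total I = 13 384 621 mm⁴.
Radius of gyration: k = √(I/A) = √(13 384 621 / 4 400) = 55.154 mm.

k_x ≈ 55.2 mm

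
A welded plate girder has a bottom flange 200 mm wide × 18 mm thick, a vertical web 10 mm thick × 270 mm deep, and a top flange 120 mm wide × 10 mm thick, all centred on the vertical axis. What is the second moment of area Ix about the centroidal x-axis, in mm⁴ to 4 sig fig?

Split into non-overlapping primitives; take the origin at the lower-left of the bounding box.
Bottom plate: 200 × 18, A = 3 600 mm², y = 9 mm, Ī = 97 200 mm⁴.
Web plate: 10 × 270, A = 2 700 mm², y = 153 mm, Ī = 16 402 500 mm⁴.
Top plate: 120 × 10, A = 1 200 mm², y = 293 mm, Ī = 10 000 mm⁴.
Centroid: ȳ = ΣA·y / ΣA = 106.28 mm.
Transfer each piece to the centroidal x-axis using Ī + A·d² with d = y − 106.28:
  bottom plate: d = -97.28 mm → contributes +34 165 434 mm⁴
  web plate: d = 46.72 mm → contributes +22 295 948 mm⁴
  top plate: d = 186.72 mm → contributes +41 847 230 mm⁴
Total I = 98 308 612 mm⁴.

Ix ≈ 9.831 × 10⁷ mm⁴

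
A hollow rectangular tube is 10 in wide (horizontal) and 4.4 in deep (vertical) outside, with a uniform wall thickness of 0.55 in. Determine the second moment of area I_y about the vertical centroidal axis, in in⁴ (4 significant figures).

Treat the section as a set of non-overlapping primitives; coordinates are from the bounding-box lower-left.
Outer rectangle: 10 × 4.4, A = 44 in², x = 5 in, Ī = 366.667 in⁴.
Inner void (subtracted): 8.9 × 3.3, A = 29.37 in², x = 5 in, Ī = 193.866 in⁴.
By symmetry the centroid is at mid-width, x̄ = 5 in.
All pieces are centred on the vertical centroidal axis, so I = ΣĪ (holes subtracted) = 172.8 in⁴.

I_y ≈ 172.8 in⁴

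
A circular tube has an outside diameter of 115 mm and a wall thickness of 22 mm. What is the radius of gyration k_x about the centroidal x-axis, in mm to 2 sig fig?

Treat the section as a set of non-overlapping primitives; coordinates are from the bounding-box lower-left.
Outer circle: ⌀115, A = 10 387 mm², y = 57.5 mm, Ī = 8 585 414 mm⁴.
Bore (subtracted): ⌀71, A = 3 959 mm², y = 57.5 mm, Ī = 1 247 393 mm⁴.
By symmetry the centroid is at mid-height, ȳ = 57.5 mm.
All pieces are centred on the centroidal x-axis, so I = ΣĪ (holes subtracted) = 7 338 021 mm⁴.
Radius of gyration: k = √(I/A) = √(7 338 021 / 6 428) = 33.79 mm.

k_x ≈ 34 mm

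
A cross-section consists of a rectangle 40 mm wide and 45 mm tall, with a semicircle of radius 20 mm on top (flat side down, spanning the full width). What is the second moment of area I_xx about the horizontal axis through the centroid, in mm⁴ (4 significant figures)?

Treat the section as a set of non-overlapping primitives; coordinates are from the bounding-box lower-left.
Rectangular body: 40 × 45, A = 1 800 mm², y = 22.5 mm, Ī = 303 750 mm⁴.
Semicircular cap: semicircle r = 20, A = 628.319 mm², y = 53.4883 mm, Ī = 17561.1 mm⁴.
Centroid: ȳ = ΣA·y / ΣA = 30.5181 mm.
Transfer each piece to the horizontal axis through the centroid using Ī + A·d² with d = y − 30.5181:
  rectangular body: d = -8.0181 mm → contributes +419 472 mm⁴
  semicircular cap: d = 22.9702 mm → contributes +349 080 mm⁴
Total I = 768 552 mm⁴.

I_xx ≈ 7.686 × 10⁵ mm⁴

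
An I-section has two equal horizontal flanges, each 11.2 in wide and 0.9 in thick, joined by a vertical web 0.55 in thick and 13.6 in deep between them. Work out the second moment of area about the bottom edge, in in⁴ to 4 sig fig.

I_base ≈ 2815 in⁴

Treat the section as a set of non-overlapping primitives; coordinates are from the bounding-box lower-left.
Bottom flange: 11.2 × 0.9, A = 10.08 in², y = 0.45 in, Ī = 0.6804 in⁴.
Web: 0.55 × 13.6, A = 7.48 in², y = 7.7 in, Ī = 115.292 in⁴.
Top flange: 11.2 × 0.9, A = 10.08 in², y = 14.95 in, Ī = 0.6804 in⁴.
Transfer each piece to a horizontal axis along the bottom face using Ī + A·d² with d = y − 0:
  bottom flange: d = 0.45 in → contributes +2.7216 in⁴
  web: d = 7.7 in → contributes +558.781 in⁴
  top flange: d = 14.95 in → contributes +2253.59 in⁴
Total I = 2815.09 in⁴.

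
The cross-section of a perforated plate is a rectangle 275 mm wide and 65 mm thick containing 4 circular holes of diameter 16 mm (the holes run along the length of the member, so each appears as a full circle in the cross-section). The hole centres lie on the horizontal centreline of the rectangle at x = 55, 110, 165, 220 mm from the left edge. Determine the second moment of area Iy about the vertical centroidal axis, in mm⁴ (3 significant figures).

Split into non-overlapping primitives; take the origin at the lower-left of the bounding box.
Plate: 275 × 65, A = 17 875 mm², x = 137.5 mm, Ī = 112 649 740 mm⁴.
Hole 1 (subtracted): ⌀16, A = 201.06 mm², x = 55 mm, Ī = 3 217 mm⁴.
Hole 2 (subtracted): ⌀16, A = 201.06 mm², x = 110 mm, Ī = 3 217 mm⁴.
Hole 3 (subtracted): ⌀16, A = 201.06 mm², x = 165 mm, Ī = 3 217 mm⁴.
Hole 4 (subtracted): ⌀16, A = 201.06 mm², x = 220 mm, Ī = 3 217 mm⁴.
By symmetry the centroid is at mid-width, x̄ = 137.5 mm.
Transfer each piece to the vertical centroidal axis using Ī + A·d² with d = x − 137.5:
  plate: d = 0 mm → contributes +112 649 740 mm⁴
  hole 1: d = -82.5 mm → contributes −1 371 695 mm⁴
  hole 2: d = -27.5 mm → contributes −155 270 mm⁴
  hole 3: d = 27.5 mm → contributes −155 270 mm⁴
  hole 4: d = 82.5 mm → contributes −1 371 695 mm⁴
Total I = 109 595 810 mm⁴.

Iy ≈ 1.10 × 10⁸ mm⁴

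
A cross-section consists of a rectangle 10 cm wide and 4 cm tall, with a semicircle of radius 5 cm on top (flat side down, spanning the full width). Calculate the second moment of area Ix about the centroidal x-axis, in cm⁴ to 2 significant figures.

Break the section into simple shapes (no overlaps), measuring from the bottom-left corner of the bounding box.
Rectangular body: 10 × 4, A = 40 cm², y = 2 cm, Ī = 53.33 cm⁴.
Semicircular cap: semicircle r = 5, A = 39.27 cm², y = 6.122 cm, Ī = 68.6 cm⁴.
Centroid: ȳ = ΣA·y / ΣA = 4.042 cm.
Transfer each piece to the centroidal x-axis using Ī + A·d² with d = y − 4.042:
  rectangular body: d = -2.042 cm → contributes +220.1 cm⁴
  semicircular cap: d = 2.08 cm → contributes +238.5 cm⁴
Total I = 458.6 cm⁴.

Ix ≈ 460 cm⁴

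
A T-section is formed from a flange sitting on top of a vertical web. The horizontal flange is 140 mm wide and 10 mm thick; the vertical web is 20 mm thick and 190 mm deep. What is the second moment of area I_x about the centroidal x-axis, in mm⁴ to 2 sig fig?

I_x ≈ 2.2 × 10⁷ mm⁴

Split into non-overlapping primitives; take the origin at the lower-left of the bounding box.
Flange: 140 × 10, A = 1 400 mm², y = 195 mm, Ī = 11 667 mm⁴.
Web: 20 × 190, A = 3 800 mm², y = 95 mm, Ī = 11 431 667 mm⁴.
Centroid: ȳ = ΣA·y / ΣA = 121.9 mm.
Transfer each piece to the centroidal x-axis using Ī + A·d² with d = y − 121.9:
  flange: d = 73.08 mm → contributes +7 487 998 mm⁴
  web: d = -26.92 mm → contributes +14 186 105 mm⁴
Total I = 21 674 103 mm⁴.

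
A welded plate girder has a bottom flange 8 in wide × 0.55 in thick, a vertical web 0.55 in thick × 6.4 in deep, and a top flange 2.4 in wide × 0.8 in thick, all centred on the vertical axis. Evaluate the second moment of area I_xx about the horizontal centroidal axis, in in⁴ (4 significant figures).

Break the section into simple shapes (no overlaps), measuring from the bottom-left corner of the bounding box.
Bottom plate: 8 × 0.55, A = 4.4 in², y = 0.275 in, Ī = 0.110917 in⁴.
Web plate: 0.55 × 6.4, A = 3.52 in², y = 3.75 in, Ī = 12.0149 in⁴.
Top plate: 2.4 × 0.8, A = 1.92 in², y = 7.35 in, Ī = 0.1024 in⁴.
Centroid: ȳ = ΣA·y / ΣA = 2.89858 in.
Transfer each piece to the horizontal centroidal axis using Ī + A·d² with d = y − 2.89858:
  bottom plate: d = -2.62358 in → contributes +30.3968 in⁴
  web plate: d = 0.851423 in → contributes +14.5667 in⁴
  top plate: d = 4.45142 in → contributes +38.1475 in⁴
Total I = 83.111 in⁴.

I_xx ≈ 83.11 in⁴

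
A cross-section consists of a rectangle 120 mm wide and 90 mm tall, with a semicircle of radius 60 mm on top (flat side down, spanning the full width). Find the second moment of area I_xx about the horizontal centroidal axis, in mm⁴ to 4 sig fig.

I_xx ≈ 2.714 × 10⁷ mm⁴

Break the section into simple shapes (no overlaps), measuring from the bottom-left corner of the bounding box.
Rectangular body: 120 × 90, A = 10 800 mm², y = 45 mm, Ī = 7 290 000 mm⁴.
Semicircular cap: semicircle r = 60, A = 5654.87 mm², y = 115.465 mm, Ī = 1 422 450 mm⁴.
Centroid: ȳ = ΣA·y / ΣA = 69.2159 mm.
Transfer each piece to the horizontal centroidal axis using Ī + A·d² with d = y − 69.2159:
  rectangular body: d = -24.2159 mm → contributes +13 623 213 mm⁴
  semicircular cap: d = 46.2489 mm → contributes +13 517 996 mm⁴
Total I = 27 141 210 mm⁴.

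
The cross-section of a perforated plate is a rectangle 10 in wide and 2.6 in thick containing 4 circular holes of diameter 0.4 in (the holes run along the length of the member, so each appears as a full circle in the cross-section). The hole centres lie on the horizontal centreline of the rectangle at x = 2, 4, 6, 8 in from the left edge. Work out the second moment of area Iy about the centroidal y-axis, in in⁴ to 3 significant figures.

Iy ≈ 214 in⁴

Break the section into simple shapes (no overlaps), measuring from the bottom-left corner of the bounding box.
Plate: 10 × 2.6, A = 26 in², x = 5 in, Ī = 216.67 in⁴.
Hole 1 (subtracted): ⌀0.4, A = 0.12566 in², x = 2 in, Ī = 0.0012566 in⁴.
Hole 2 (subtracted): ⌀0.4, A = 0.12566 in², x = 4 in, Ī = 0.0012566 in⁴.
Hole 3 (subtracted): ⌀0.4, A = 0.12566 in², x = 6 in, Ī = 0.0012566 in⁴.
Hole 4 (subtracted): ⌀0.4, A = 0.12566 in², x = 8 in, Ī = 0.0012566 in⁴.
By symmetry the centroid is at mid-width, x̄ = 5 in.
Transfer each piece to the centroidal y-axis using Ī + A·d² with d = x − 5:
  plate: d = 0 in → contributes +216.67 in⁴
  hole 1: d = -3 in → contributes −1.1322 in⁴
  hole 2: d = -1 in → contributes −0.12692 in⁴
  hole 3: d = 1 in → contributes −0.12692 in⁴
  hole 4: d = 3 in → contributes −1.1322 in⁴
Total I = 214.15 in⁴.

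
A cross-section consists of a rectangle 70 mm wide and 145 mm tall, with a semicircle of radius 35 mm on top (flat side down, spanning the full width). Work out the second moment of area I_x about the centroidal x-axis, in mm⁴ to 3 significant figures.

I_x ≈ 3.03 × 10⁷ mm⁴

Decompose the section into non-overlapping parts with the origin at the bottom-left of its bounding rectangle.
Rectangular body: 70 × 145, A = 10 150 mm², y = 72.5 mm, Ī = 17 783 646 mm⁴.
Semicircular cap: semicircle r = 35, A = 1924.2 mm², y = 159.85 mm, Ī = 164 704 mm⁴.
Centroid: ȳ = ΣA·y / ΣA = 86.421 mm.
Transfer each piece to the centroidal x-axis using Ī + A·d² with d = y − 86.421:
  rectangular body: d = -13.921 mm → contributes +19 750 760 mm⁴
  semicircular cap: d = 73.433 mm → contributes +10 540 936 mm⁴
Total I = 30 291 696 mm⁴.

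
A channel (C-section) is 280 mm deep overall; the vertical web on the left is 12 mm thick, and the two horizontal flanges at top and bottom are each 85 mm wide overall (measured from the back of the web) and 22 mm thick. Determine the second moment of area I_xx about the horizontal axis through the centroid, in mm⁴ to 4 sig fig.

I_xx ≈ 7.553 × 10⁷ mm⁴

Split into non-overlapping primitives; take the origin at the lower-left of the bounding box.
Web: 12 × 280, A = 3 360 mm², y = 140 mm, Ī = 21 952 000 mm⁴.
Top flange (beyond web): 73 × 22, A = 1 606 mm², y = 269 mm, Ī = 64775.3 mm⁴.
Bottom flange (beyond web): 73 × 22, A = 1 606 mm², y = 11 mm, Ī = 64775.3 mm⁴.
By symmetry the centroid is at mid-height, ȳ = 140 mm.
Transfer each piece to the horizontal axis through the centroid using Ī + A·d² with d = y − 140:
  web: d = 0 mm → contributes +21 952 000 mm⁴
  top flange (beyond web): d = 129 mm → contributes +26 790 221 mm⁴
  bottom flange (beyond web): d = -129 mm → contributes +26 790 221 mm⁴
Total I = 75 532 443 mm⁴.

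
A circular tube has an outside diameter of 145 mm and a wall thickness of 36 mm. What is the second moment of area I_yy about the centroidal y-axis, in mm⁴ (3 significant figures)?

I_yy ≈ 2.03 × 10⁷ mm⁴

Treat the section as a set of non-overlapping primitives; coordinates are from the bounding-box lower-left.
Outer circle: ⌀145, A = 16 513 mm², x = 72.5 mm, Ī = 21 699 109 mm⁴.
Bore (subtracted): ⌀73, A = 4185.4 mm², x = 72.5 mm, Ī = 1 393 995 mm⁴.
By symmetry the centroid is at mid-width, x̄ = 72.5 mm.
All pieces are centred on the centroidal y-axis, so I = ΣĪ (holes subtracted) = 20 305 114 mm⁴.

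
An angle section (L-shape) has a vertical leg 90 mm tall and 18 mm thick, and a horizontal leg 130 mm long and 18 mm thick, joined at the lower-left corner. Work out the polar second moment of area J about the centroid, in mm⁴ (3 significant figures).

Split into non-overlapping primitives; take the origin at the lower-left of the bounding box.
Vertical leg: 18 × 90, A = 1 620 mm², y = 45 mm, Ī = 1 093 500 mm⁴.
Horizontal leg (remainder): 112 × 18, A = 2 016 mm², y = 9 mm, Ī = 54 432 mm⁴.
Centroid: ȳ = ΣA·y / ΣA = 25.04 mm.
Transfer each piece to the centroidal x-axis using Ī + A·d² with d = y − 25.04:
  vertical leg: d = 19.96 mm → contributes +1 738 936 mm⁴
  horizontal leg (remainder): d = -16.04 mm → contributes +573 086 mm⁴
Total I = 2 312 022 mm⁴.
For the y-axis: x̄ = 45.04 mm.
Repeating about the centroidal y-axis gives I_y = 5 946 102 mm⁴.
Polar second moment: J = I_x + I_y = 8 258 125 mm⁴.

J ≈ 8.26 × 10⁶ mm⁴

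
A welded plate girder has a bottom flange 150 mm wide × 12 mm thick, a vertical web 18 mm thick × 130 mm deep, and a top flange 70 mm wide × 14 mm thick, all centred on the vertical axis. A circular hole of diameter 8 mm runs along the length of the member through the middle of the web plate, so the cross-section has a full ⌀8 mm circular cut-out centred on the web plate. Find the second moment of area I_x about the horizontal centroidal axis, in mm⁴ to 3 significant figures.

Split into non-overlapping primitives; take the origin at the lower-left of the bounding box.
Bottom plate: 150 × 12, A = 1 800 mm², y = 6 mm, Ī = 21 600 mm⁴.
Web plate: 18 × 130, A = 2 340 mm², y = 77 mm, Ī = 3 295 500 mm⁴.
Top plate: 70 × 14, A = 980 mm², y = 149 mm, Ī = 16 007 mm⁴.
Hole (subtracted): ⌀8, A = 50.265 mm², y = 77 mm, Ī = 201.06 mm⁴.
Centroid: ȳ = ΣA·y / ΣA = 65.709 mm.
Transfer each piece to the horizontal centroidal axis using Ī + A·d² with d = y − 65.709:
  bottom plate: d = -59.709 mm → contributes +6 438 997 mm⁴
  web plate: d = 11.291 mm → contributes +3 593 794 mm⁴
  top plate: d = 83.291 mm → contributes +6 814 573 mm⁴
  hole: d = 11.291 mm → contributes −6608.7 mm⁴
Total I = 16 840 756 mm⁴.

I_x ≈ 1.68 × 10⁷ mm⁴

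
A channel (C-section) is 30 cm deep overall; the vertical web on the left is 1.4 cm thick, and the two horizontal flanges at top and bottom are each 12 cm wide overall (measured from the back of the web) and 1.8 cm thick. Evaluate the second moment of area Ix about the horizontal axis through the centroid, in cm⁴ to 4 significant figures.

Break the section into simple shapes (no overlaps), measuring from the bottom-left corner of the bounding box.
Web: 1.4 × 30, A = 42 cm², y = 15 cm, Ī = 3 150 cm⁴.
Top flange (beyond web): 10.6 × 1.8, A = 19.08 cm², y = 29.1 cm, Ī = 5.1516 cm⁴.
Bottom flange (beyond web): 10.6 × 1.8, A = 19.08 cm², y = 0.9 cm, Ī = 5.1516 cm⁴.
By symmetry the centroid is at mid-height, ȳ = 15 cm.
Transfer each piece to the horizontal axis through the centroid using Ī + A·d² with d = y − 15:
  web: d = 0 cm → contributes +3 150 cm⁴
  top flange (beyond web): d = 14.1 cm → contributes +3798.45 cm⁴
  bottom flange (beyond web): d = -14.1 cm → contributes +3798.45 cm⁴
Total I = 10746.9 cm⁴.

Ix ≈ 1.075 × 10⁴ cm⁴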